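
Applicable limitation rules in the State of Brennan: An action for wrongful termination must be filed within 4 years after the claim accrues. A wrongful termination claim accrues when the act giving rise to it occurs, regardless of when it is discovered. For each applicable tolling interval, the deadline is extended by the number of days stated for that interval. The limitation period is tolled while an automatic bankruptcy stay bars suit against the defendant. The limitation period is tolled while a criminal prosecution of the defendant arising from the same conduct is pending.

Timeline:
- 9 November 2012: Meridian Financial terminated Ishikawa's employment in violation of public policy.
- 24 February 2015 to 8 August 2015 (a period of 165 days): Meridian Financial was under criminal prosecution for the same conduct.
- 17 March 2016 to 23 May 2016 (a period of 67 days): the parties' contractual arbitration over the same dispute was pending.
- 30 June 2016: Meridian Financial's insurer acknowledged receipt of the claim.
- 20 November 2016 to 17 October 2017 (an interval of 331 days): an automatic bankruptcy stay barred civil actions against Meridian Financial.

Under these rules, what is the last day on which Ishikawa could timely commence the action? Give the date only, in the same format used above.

The claim accrued on 9 November 2012, when the wrongful act occurred.
4 years from 9 November 2012 is 9 November 2016.
The pending criminal prosecution from 24 February 2015 to 8 August 2015 tolled the period for 165 days, extending the deadline to 23 April 2017.
The period was tolled for 331 days by the automatic bankruptcy stay (20 November 2016 to 17 October 2017), pushing the deadline to 20 March 2018.
The pending related arbitration from 17 March 2016 to 23 May 2016 does not toll the period, because no stated rule makes a pending arbitration a tolling event.
Nothing else in the chronology tolls or restarts the period.

20 March 2018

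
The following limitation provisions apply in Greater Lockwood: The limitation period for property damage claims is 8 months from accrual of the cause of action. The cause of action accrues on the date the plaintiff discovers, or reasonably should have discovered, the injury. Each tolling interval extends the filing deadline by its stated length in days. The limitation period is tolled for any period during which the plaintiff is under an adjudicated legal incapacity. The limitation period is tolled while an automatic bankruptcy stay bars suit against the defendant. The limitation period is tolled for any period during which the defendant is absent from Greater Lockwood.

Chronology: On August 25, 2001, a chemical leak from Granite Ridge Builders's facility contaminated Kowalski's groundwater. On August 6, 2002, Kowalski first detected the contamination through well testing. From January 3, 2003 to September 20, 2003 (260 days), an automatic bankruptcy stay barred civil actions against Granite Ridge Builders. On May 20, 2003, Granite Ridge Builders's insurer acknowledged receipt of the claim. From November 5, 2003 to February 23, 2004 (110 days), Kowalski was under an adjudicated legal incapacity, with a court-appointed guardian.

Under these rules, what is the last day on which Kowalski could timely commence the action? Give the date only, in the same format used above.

Accrual is tied to discovery, so the period began on August 6, 2002 rather than on August 25, 2001 when the act occurred.
Adding the 8 months base period to August 6, 2002 gives a deadline of April 6, 2003, before any tolling.
Because the automatic bankruptcy stay ran from January 3, 2003 to September 20, 2003, the deadline is extended by 260 days to December 22, 2003.
The period was tolled for 110 days by the plaintiff's legal incapacity (November 5, 2003 to February 23, 2004), pushing the deadline to April 10, 2004.
Nothing else in the chronology tolls or restarts the period.

April 10, 2004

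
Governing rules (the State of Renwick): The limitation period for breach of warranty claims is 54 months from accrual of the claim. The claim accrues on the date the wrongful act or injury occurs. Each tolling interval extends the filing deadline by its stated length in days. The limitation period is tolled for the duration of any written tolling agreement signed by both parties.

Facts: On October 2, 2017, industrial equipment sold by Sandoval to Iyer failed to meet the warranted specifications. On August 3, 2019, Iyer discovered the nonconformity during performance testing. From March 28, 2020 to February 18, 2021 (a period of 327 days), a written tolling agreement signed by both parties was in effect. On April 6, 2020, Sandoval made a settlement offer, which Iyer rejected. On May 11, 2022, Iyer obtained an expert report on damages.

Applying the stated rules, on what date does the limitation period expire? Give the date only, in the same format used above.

February 23, 2023

The claim accrued on October 2, 2017, when the wrongful act occurred; under the stated occurrence rule the August 3, 2019 discovery does not delay accrual.
The untolled deadline — 54 months after October 2, 2017 — is April 2, 2022.
Because the written tolling agreement ran from March 28, 2020 to February 18, 2021, the deadline is extended by 327 days to February 23, 2023.
Nothing else in the chronology tolls or restarts the period.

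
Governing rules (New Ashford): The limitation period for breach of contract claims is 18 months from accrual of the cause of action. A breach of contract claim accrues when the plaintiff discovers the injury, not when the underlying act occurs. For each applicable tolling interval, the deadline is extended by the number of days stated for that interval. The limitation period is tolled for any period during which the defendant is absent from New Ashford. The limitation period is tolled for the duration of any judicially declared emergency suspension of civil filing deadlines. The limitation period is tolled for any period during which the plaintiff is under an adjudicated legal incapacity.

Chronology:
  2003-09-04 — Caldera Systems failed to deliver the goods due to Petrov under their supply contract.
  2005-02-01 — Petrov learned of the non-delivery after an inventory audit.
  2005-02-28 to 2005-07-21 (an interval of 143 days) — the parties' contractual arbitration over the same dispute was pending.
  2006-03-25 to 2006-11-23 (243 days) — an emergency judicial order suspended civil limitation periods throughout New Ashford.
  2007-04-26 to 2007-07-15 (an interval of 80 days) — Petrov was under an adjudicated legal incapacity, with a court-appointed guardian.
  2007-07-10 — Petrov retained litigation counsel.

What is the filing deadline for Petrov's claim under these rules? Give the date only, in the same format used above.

The claim did not accrue until Petrov discovered the injury on 2005-02-01; the 2003-09-04 act date does not start the clock under the stated rule.
18 months from 2005-02-01 is 2006-08-01.
Because the emergency suspension of filing deadlines ran from 2006-03-25 to 2006-11-23, the deadline is extended by 243 days to 2007-04-01.
The plaintiff's legal incapacity starting 2007-04-26 came too late — the period had run on 2007-04-01 — and so does not extend the deadline.
No stated provision tolls the period for a pending arbitration, so the interval from 2005-02-28 to 2005-07-21 has no effect on the deadline.
The other events in the timeline have no effect on the limitation period under the stated rules.

2007-04-01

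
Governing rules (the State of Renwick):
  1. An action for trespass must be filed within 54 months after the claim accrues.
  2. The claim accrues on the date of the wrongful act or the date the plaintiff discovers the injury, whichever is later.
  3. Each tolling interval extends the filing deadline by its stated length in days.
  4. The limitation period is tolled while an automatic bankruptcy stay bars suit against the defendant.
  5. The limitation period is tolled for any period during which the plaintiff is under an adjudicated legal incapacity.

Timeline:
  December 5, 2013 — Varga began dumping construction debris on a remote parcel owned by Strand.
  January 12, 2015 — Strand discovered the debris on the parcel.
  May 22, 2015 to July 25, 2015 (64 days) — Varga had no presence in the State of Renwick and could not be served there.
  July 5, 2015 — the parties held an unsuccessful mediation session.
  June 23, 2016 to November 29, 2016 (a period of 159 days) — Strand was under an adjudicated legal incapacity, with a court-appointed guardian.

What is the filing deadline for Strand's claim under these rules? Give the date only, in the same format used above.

The claim accrued on January 12, 2015 — the later of the December 5, 2013 act and the January 12, 2015 discovery.
Adding the 54 months base period to January 12, 2015 gives a deadline of July 12, 2019, before any tolling.
Because the plaintiff's legal incapacity ran from June 23, 2016 to November 29, 2016, the deadline is extended by 159 days to December 18, 2019.
Although the defendant's absence ran from May 22, 2015 to July 25, 2015, the stated rules do not make that a tolling event, so it is disregarded.
Nothing else in the chronology tolls or restarts the period.

December 18, 2019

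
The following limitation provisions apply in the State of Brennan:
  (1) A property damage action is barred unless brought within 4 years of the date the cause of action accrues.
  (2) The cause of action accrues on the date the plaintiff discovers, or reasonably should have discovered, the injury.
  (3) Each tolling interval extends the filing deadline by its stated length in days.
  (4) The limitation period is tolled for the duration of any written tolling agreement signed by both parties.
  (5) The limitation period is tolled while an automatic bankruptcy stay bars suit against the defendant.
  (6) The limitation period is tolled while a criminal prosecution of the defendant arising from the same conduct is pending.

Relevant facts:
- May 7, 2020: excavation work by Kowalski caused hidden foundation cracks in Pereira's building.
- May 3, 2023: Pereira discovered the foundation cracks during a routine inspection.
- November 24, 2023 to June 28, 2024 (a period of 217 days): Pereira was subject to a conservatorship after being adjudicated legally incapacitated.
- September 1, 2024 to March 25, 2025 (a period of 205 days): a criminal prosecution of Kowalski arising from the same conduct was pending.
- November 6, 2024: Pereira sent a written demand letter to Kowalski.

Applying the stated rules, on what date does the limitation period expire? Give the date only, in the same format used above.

Accrual is tied to discovery, so the period began on May 3, 2023 rather than on May 7, 2020 when the act occurred.
The untolled deadline — 4 years after May 3, 2023 — is May 3, 2027.
The pending criminal prosecution from September 1, 2024 to March 25, 2025 tolled the period for 205 days, extending the deadline to November 24, 2027.
The plaintiff's legal incapacity from November 24, 2023 to June 28, 2024 does not toll the period, because no stated rule makes the plaintiff's incapacity a tolling event.
The other events in the timeline have no effect on the limitation period under the stated rules.

November 24, 2027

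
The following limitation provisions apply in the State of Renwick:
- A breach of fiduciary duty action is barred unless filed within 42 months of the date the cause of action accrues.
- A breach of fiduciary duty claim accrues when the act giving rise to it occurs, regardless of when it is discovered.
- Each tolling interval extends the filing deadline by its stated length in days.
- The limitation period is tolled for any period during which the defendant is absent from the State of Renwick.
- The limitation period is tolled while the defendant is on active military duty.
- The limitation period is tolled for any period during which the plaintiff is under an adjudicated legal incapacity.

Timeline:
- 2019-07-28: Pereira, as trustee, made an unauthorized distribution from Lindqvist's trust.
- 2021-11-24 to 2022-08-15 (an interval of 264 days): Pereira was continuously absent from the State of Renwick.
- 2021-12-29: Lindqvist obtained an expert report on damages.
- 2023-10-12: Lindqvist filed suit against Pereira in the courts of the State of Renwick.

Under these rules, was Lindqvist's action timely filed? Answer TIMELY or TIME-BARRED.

TIMELY

The limitation period began to run on 2019-07-28.
42 months from 2019-07-28 is 2023-01-28.
The period was tolled for 264 days by the defendant's absence from the jurisdiction (2021-11-24 to 2022-08-15), pushing the deadline to 2023-10-19.
Nothing else in the chronology tolls or restarts the period.
Filing on 2023-10-12 beat the 2023-10-19 deadline — the action is timely.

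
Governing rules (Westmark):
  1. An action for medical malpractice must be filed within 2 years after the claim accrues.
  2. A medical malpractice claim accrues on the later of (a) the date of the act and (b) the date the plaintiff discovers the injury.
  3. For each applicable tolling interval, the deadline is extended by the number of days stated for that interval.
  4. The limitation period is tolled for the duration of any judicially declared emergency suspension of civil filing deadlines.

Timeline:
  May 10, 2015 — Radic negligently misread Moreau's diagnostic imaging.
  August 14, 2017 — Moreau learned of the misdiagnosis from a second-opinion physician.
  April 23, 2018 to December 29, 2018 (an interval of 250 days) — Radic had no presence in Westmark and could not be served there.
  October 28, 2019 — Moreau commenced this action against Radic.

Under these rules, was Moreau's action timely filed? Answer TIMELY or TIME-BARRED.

Taking the later of the act (May 10, 2015) and discovery (August 14, 2017), the claim accrued on August 14, 2017.
The untolled deadline — 2 years after August 14, 2017 — is August 14, 2019.
The defendant's absence from the jurisdiction from April 23, 2018 to December 29, 2018 does not toll the period, because no stated rule makes the defendant's absence a tolling event.
The October 28, 2019 filing falls after the August 14, 2019 deadline; the claim is time-barred.

TIME-BARRED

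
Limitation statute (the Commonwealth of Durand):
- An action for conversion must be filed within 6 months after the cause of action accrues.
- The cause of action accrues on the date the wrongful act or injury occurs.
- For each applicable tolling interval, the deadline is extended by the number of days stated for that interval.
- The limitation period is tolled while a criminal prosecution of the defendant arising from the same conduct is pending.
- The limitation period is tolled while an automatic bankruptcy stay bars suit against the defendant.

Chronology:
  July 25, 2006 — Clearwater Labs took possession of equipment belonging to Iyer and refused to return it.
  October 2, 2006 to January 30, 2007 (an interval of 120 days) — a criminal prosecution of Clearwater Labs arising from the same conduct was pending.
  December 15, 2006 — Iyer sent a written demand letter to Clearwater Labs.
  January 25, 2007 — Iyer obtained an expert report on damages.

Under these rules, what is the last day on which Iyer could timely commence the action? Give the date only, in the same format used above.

The limitation period began to run on July 25, 2006.
The untolled deadline — 6 months after July 25, 2006 — is January 25, 2007.
The pending criminal prosecution from October 2, 2006 to January 30, 2007 tolled the period for 120 days, extending the deadline to May 25, 2007.
None of the other events listed affects the running of the period under the stated rules.

May 25, 2007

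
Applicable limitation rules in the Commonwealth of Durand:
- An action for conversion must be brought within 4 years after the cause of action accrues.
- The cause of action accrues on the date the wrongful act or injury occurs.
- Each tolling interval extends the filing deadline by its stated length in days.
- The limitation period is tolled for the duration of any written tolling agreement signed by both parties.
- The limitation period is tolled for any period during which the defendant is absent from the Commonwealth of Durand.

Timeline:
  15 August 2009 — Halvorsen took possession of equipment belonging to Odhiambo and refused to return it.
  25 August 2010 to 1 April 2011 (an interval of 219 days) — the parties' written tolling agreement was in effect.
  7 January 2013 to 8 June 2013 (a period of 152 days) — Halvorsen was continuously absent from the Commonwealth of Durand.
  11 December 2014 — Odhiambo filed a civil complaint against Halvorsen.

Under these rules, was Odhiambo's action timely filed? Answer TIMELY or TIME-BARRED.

The cause of action accrued on 15 August 2009, the date of the act.
4 years from 15 August 2009 is 15 August 2013.
The period was tolled for 219 days by the written tolling agreement (25 August 2010 to 1 April 2011), pushing the deadline to 22 March 2014.
The period was tolled for 152 days by the defendant's absence from the jurisdiction (7 January 2013 to 8 June 2013), pushing the deadline to 21 August 2014.
Filing on 11 December 2014 missed the 21 August 2014 deadline — the action is time-barred.

TIME-BARRED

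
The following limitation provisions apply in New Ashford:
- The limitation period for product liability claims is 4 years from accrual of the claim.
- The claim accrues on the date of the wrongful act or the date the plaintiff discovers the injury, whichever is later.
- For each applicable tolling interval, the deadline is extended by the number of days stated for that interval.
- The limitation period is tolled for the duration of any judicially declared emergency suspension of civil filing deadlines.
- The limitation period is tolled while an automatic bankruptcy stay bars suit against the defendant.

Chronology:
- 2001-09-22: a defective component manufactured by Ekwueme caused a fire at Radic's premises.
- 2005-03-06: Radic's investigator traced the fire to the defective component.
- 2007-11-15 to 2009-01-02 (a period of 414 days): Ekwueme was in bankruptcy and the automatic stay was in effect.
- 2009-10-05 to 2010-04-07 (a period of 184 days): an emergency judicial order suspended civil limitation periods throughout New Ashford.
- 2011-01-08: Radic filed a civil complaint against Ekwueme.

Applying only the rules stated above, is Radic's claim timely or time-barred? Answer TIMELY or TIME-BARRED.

TIME-BARRED

The claim accrued on 2005-03-06 — the later of the 2001-09-22 act and the 2005-03-06 discovery.
4 years from 2005-03-06 is 2009-03-06.
The period was tolled for 414 days by the automatic bankruptcy stay (2007-11-15 to 2009-01-02), pushing the deadline to 2010-04-24.
Because the emergency suspension of filing deadlines ran from 2009-10-05 to 2010-04-07, the deadline is extended by 184 days to 2010-10-25.
The 2011-01-08 filing falls after the 2010-10-25 deadline; the claim is time-barred.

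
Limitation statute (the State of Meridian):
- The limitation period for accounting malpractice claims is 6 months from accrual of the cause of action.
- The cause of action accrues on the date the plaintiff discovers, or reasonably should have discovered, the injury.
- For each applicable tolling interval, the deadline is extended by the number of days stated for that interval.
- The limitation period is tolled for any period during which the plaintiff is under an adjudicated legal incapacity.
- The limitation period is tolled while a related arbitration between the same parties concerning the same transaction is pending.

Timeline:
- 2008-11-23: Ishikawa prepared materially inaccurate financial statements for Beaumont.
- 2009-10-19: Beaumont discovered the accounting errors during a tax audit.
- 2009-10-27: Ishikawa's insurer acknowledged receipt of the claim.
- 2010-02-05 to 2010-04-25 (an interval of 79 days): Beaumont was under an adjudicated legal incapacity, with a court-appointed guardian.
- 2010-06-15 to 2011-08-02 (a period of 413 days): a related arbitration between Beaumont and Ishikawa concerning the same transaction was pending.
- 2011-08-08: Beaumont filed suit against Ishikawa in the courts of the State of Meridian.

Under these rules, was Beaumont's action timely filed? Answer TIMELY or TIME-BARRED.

TIMELY

The claim did not accrue until Beaumont discovered the injury on 2009-10-19; the 2008-11-23 act date does not start the clock under the stated rule.
The untolled deadline — 6 months after 2009-10-19 — is 2010-04-19.
The period was tolled for 79 days by the plaintiff's legal incapacity (2010-02-05 to 2010-04-25), pushing the deadline to 2010-07-07.
The period was tolled for 413 days by the pending related arbitration (2010-06-15 to 2011-08-02), pushing the deadline to 2011-08-24.
The other events in the timeline have no effect on the limitation period under the stated rules.
Filing on 2011-08-08 beat the 2011-08-24 deadline — the action is timely.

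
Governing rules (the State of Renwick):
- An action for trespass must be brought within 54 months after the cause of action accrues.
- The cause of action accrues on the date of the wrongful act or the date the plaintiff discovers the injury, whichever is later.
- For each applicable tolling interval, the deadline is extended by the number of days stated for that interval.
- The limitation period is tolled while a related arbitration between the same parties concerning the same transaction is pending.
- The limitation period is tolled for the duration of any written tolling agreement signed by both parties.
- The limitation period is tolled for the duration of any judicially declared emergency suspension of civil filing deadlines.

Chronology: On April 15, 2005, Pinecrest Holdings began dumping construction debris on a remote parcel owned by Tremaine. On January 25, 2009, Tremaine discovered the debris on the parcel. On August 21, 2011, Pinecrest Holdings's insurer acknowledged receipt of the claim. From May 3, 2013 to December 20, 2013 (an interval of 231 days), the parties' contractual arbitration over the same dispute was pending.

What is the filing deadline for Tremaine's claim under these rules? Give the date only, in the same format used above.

Because discovery on January 25, 2009 post-dates the April 15, 2005 act, accrual under the later-of rule falls on January 25, 2009.
The untolled deadline — 54 months after January 25, 2009 — is July 25, 2013.
Because the pending related arbitration ran from May 3, 2013 to December 20, 2013, the deadline is extended by 231 days to March 13, 2014.
Nothing else in the chronology tolls or restarts the period.

March 13, 2014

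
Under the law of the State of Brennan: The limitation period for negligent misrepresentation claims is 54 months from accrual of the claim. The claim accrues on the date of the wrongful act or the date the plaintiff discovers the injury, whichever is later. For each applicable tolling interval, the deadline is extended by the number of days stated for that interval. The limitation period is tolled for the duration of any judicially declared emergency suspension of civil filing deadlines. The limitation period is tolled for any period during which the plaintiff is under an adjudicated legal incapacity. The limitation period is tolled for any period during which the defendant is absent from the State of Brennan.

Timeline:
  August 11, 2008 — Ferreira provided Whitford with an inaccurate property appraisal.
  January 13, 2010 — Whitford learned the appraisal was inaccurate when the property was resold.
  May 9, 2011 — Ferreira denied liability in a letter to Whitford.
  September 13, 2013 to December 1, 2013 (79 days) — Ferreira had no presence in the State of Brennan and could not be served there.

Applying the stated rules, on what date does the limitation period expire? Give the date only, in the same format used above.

September 30, 2014

The claim accrued on January 13, 2010 — the later of the August 11, 2008 act and the January 13, 2010 discovery.
The untolled deadline — 54 months after January 13, 2010 — is July 13, 2014.
The defendant's absence from the jurisdiction from September 13, 2013 to December 1, 2013 tolled the period for 79 days, extending the deadline to September 30, 2014.
None of the other events listed affects the running of the period under the stated rules.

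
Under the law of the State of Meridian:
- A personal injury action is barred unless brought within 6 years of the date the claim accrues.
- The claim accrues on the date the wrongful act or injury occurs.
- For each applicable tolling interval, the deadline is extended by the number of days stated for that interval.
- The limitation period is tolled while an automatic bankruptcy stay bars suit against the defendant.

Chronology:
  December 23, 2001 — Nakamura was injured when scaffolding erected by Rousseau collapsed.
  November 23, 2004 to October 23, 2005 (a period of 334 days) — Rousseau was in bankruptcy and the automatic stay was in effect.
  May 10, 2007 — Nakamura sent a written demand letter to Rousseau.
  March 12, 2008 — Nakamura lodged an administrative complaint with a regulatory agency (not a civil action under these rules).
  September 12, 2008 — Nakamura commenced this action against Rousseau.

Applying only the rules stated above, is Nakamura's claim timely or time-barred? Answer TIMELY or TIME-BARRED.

The claim accrued on December 23, 2001, when the wrongful act occurred.
Adding the 6 years base period to December 23, 2001 gives a deadline of December 23, 2007, before any tolling.
Because the automatic bankruptcy stay ran from November 23, 2004 to October 23, 2005, the deadline is extended by 334 days to November 21, 2008.
None of the other events listed affects the running of the period under the stated rules.
The September 12, 2008 filing precedes the November 21, 2008 deadline; the claim is timely.

TIMELY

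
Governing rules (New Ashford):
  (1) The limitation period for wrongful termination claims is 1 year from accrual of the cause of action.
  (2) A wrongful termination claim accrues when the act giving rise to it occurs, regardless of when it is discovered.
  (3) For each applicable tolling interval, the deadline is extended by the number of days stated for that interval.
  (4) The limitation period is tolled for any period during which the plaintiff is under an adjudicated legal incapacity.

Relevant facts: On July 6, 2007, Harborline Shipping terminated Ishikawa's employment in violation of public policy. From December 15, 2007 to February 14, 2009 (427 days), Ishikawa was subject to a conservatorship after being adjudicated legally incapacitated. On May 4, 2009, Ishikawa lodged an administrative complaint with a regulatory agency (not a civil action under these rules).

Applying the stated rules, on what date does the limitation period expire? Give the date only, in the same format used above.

The cause of action accrued on July 6, 2007, the date of the act.
Adding the 1 year base period to July 6, 2007 gives a deadline of July 6, 2008, before any tolling.
The plaintiff's legal incapacity from December 15, 2007 to February 14, 2009 tolled the period for 427 days, extending the deadline to September 6, 2009.
Nothing else in the chronology tolls or restarts the period.

September 6, 2009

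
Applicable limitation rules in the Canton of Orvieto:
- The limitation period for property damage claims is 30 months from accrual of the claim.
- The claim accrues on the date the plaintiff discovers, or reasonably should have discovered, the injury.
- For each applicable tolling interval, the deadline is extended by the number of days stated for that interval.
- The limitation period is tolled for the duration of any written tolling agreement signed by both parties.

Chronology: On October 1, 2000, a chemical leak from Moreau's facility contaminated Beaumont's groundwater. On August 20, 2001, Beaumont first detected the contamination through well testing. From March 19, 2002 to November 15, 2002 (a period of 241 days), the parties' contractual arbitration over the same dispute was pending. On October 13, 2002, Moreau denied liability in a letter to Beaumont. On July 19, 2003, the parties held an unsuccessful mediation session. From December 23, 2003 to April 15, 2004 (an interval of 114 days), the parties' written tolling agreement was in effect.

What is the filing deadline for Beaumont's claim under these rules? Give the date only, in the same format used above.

Under the discovery rule, the claim accrued on August 20, 2001, when Beaumont discovered the injury — not on the October 1, 2000 date of the underlying act.
30 months from August 20, 2001 is February 20, 2004.
Because the written tolling agreement ran from December 23, 2003 to April 15, 2004, the deadline is extended by 114 days to June 13, 2004.
Although a pending arbitration ran from March 19, 2002 to November 15, 2002, the stated rules do not make that a tolling event, so it is disregarded.
The other events in the timeline have no effect on the limitation period under the stated rules.

June 13, 2004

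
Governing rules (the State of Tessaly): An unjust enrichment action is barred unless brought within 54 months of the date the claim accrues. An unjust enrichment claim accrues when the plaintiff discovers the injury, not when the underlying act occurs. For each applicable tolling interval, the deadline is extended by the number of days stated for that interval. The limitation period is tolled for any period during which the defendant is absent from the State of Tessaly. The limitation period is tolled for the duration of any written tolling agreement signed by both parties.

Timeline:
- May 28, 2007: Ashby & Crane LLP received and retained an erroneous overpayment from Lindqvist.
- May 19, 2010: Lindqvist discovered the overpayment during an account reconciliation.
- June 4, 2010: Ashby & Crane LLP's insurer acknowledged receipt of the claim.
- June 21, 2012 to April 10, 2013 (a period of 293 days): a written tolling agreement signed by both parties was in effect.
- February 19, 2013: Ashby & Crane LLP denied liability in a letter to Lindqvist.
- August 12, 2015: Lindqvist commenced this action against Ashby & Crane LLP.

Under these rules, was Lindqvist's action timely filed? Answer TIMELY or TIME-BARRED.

TIMELY

Under the discovery rule, the claim accrued on May 19, 2010, when Lindqvist discovered the injury — not on the May 28, 2007 date of the underlying act.
Adding the 54 months base period to May 19, 2010 gives a deadline of November 19, 2014, before any tolling.
The period was tolled for 293 days by the written tolling agreement (June 21, 2012 to April 10, 2013), pushing the deadline to September 8, 2015.
Nothing else in the chronology tolls or restarts the period.
The August 12, 2015 filing precedes the September 8, 2015 deadline; the claim is timely.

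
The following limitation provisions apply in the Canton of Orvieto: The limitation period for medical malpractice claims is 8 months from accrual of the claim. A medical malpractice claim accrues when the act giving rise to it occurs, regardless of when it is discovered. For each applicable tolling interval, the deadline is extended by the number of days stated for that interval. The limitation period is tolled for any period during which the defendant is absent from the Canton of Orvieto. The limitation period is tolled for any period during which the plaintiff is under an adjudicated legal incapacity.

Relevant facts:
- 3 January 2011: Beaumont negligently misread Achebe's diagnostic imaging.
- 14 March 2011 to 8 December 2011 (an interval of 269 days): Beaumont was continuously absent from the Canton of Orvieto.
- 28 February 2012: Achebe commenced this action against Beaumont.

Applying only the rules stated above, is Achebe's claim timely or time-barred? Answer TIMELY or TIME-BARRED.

The claim accrued on 3 January 2011, when the wrongful act occurred.
The untolled deadline — 8 months after 3 January 2011 — is 3 September 2011.
Because the defendant's absence from the jurisdiction ran from 14 March 2011 to 8 December 2011, the deadline is extended by 269 days to 29 May 2012.
The 28 February 2012 filing precedes the 29 May 2012 deadline; the claim is timely.

TIMELY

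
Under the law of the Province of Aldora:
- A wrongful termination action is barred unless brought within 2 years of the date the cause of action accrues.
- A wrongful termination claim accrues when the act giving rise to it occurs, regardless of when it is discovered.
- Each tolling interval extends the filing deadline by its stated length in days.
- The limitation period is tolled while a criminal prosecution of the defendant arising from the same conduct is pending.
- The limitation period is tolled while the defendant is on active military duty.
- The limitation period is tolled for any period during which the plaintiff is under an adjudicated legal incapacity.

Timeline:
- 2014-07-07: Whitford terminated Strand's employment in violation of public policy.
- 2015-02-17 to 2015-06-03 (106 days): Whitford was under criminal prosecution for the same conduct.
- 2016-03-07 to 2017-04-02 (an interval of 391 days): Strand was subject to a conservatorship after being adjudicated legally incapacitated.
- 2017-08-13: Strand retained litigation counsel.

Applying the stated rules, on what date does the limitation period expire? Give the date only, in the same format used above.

2017-11-16

The limitation period began to run on 2014-07-07.
2 years from 2014-07-07 is 2016-07-07.
The period was tolled for 106 days by the pending criminal prosecution (2015-02-17 to 2015-06-03), pushing the deadline to 2016-10-21.
The plaintiff's legal incapacity from 2016-03-07 to 2017-04-02 tolled the period for 391 days, extending the deadline to 2017-11-16.
Nothing else in the chronology tolls or restarts the period.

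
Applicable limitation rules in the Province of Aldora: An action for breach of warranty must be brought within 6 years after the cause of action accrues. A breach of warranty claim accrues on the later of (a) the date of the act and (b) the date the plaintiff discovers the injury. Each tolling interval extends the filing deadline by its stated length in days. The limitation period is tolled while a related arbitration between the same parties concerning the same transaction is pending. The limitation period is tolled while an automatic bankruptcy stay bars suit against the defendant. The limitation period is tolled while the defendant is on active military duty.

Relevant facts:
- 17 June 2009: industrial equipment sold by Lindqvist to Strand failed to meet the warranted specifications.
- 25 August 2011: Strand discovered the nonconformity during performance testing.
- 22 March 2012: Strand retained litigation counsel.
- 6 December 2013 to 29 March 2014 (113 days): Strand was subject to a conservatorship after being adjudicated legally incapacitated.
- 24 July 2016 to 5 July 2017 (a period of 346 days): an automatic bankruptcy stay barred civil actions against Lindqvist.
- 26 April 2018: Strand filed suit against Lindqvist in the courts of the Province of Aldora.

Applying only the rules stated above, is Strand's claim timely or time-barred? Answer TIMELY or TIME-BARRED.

TIMELY

Because discovery on 25 August 2011 post-dates the 17 June 2009 act, accrual under the later-of rule falls on 25 August 2011.
6 years from 25 August 2011 is 25 August 2017.
The automatic bankruptcy stay from 24 July 2016 to 5 July 2017 tolled the period for 346 days, extending the deadline to 6 August 2018.
The plaintiff's legal incapacity from 6 December 2013 to 29 March 2014 does not toll the period, because no stated rule makes the plaintiff's incapacity a tolling event.
None of the other events listed affects the running of the period under the stated rules.
Filing on 26 April 2018 beat the 6 August 2018 deadline — the action is timely.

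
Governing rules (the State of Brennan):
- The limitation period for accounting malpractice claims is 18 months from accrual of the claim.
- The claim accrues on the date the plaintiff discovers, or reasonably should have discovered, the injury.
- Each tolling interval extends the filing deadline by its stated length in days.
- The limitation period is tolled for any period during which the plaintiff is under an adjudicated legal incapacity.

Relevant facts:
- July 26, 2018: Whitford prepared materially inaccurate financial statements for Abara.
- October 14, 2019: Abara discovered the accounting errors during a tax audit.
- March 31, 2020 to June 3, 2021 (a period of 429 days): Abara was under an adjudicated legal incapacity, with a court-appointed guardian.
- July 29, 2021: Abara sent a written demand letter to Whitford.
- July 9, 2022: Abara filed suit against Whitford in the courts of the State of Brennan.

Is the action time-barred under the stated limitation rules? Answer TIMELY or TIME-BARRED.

TIME-BARRED

The claim did not accrue until Abara discovered the injury on October 14, 2019; the July 26, 2018 act date does not start the clock under the stated rule.
18 months from October 14, 2019 is April 14, 2021.
The plaintiff's legal incapacity from March 31, 2020 to June 3, 2021 tolled the period for 429 days, extending the deadline to June 17, 2022.
The other events in the timeline have no effect on the limitation period under the stated rules.
The July 9, 2022 filing falls after the June 17, 2022 deadline; the claim is time-barred.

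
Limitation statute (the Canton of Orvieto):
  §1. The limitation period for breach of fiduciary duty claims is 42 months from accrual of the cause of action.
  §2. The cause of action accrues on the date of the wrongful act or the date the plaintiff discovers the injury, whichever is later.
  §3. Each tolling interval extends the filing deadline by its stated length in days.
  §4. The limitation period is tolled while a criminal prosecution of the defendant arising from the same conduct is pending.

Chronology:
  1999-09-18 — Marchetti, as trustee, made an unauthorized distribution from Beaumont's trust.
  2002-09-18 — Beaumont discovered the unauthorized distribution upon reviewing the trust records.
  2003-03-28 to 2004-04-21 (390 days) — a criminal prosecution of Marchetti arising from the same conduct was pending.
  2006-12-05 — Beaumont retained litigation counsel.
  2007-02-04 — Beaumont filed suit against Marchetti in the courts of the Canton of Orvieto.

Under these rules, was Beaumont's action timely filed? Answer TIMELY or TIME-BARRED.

TIMELY

Taking the later of the act (1999-09-18) and discovery (2002-09-18), the claim accrued on 2002-09-18.
Adding the 42 months base period to 2002-09-18 gives a deadline of 2006-03-18, before any tolling.
The pending criminal prosecution from 2003-03-28 to 2004-04-21 tolled the period for 390 days, extending the deadline to 2007-04-12.
None of the other events listed affects the running of the period under the stated rules.
Filing on 2007-02-04 beat the 2007-04-12 deadline — the action is timely.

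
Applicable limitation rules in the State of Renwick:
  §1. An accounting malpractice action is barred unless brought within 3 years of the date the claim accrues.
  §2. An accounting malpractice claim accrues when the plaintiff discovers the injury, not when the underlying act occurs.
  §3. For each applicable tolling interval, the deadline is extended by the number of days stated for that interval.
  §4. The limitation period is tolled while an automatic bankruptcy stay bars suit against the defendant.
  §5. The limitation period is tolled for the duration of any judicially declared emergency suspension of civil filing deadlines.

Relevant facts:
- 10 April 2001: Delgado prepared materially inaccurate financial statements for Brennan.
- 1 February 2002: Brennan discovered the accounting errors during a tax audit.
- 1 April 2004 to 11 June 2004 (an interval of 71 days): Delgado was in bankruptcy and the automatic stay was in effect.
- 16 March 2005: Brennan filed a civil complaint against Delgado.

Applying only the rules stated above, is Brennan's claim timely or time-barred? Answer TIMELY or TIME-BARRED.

TIMELY

Under the discovery rule, the claim accrued on 1 February 2002, when Brennan discovered the injury — not on the 10 April 2001 date of the underlying act.
The untolled deadline — 3 years after 1 February 2002 — is 1 February 2005.
Because the automatic bankruptcy stay ran from 1 April 2004 to 11 June 2004, the deadline is extended by 71 days to 13 April 2005.
Brennan filed on 16 March 2005, before the 13 April 2005 deadline, so the action is timely.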